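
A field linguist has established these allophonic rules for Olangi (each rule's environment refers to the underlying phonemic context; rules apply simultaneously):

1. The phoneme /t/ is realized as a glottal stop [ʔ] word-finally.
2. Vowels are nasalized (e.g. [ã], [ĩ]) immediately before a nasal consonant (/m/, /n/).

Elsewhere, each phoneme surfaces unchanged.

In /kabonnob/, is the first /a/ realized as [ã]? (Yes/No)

No

/a/ — between /k/ and /b/; rule 2 does not apply here → [a].
The actual realization is [a], not [ã].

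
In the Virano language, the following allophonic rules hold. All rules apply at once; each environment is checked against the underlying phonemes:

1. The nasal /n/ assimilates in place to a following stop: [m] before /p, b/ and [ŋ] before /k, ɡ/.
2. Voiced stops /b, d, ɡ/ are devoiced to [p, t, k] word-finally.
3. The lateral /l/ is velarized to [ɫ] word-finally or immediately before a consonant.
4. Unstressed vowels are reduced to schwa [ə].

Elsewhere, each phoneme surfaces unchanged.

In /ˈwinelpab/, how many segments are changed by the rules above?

Segments that undergo a rule: /e/ → [ə] (rule 4); /l/ → [ɫ] (rule 3); /a/ → [ə] (rule 4); /b/ → [p] (rule 2).
All other segments surface unchanged.

4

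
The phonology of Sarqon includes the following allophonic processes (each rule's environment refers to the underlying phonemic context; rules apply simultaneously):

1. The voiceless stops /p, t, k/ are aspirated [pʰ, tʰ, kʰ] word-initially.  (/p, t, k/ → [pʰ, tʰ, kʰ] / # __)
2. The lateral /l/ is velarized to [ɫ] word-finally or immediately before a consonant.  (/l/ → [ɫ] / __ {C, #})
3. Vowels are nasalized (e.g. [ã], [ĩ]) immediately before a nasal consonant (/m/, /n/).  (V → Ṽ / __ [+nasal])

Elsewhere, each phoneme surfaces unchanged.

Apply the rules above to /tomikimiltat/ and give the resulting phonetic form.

[tʰõmikĩmiɫtat]

/t/ — word-initial, word-initially — surfaces as [tʰ] (rule 1).
/o/ — between /t/ and /m/, before a nasal consonant — surfaces as [õ] (rule 3).
/i/ (between /m/ and /k/) is in the target of rule 3 but the environment (before a nasal consonant) is not met → [i].
/k/ (between /i/ and /i/) is in the target of rule 1 but the environment (word-initially) is not met → [k].
Rule 3 applies to /i/ (between /k/ and /m/: before a nasal consonant) → [ĩ].
/i/ — between /m/ and /l/; rule 3 does not apply here → [i].
/l/ (between /i/ and /t/) occurs word-finally or immediately before a consonant → [ɫ] by rule 2.
/t/ (between /l/ and /a/) is in the target of rule 1 but the environment (word-initially) is not met → [t].
/a/ (between /t/ and /t/): rule 3 targets it, but not before a nasal consonant → unchanged [a].
/t/ — word-final; rule 1 does not apply here → [t].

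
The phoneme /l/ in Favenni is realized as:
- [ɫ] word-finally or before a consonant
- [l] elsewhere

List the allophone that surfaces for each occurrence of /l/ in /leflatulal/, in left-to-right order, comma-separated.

Occurrence 1 (position 1): no conditioning environment matches → elsewhere allophone [l].
Occurrence 2 (position 4): no conditioning environment matches → elsewhere allophone [l].
Occurrence 3 (position 8): no conditioning environment matches → elsewhere allophone [l].
Occurrence 4 (position 10): word-finally or before a consonant → [ɫ].

[l], [l], [l], [ɫ]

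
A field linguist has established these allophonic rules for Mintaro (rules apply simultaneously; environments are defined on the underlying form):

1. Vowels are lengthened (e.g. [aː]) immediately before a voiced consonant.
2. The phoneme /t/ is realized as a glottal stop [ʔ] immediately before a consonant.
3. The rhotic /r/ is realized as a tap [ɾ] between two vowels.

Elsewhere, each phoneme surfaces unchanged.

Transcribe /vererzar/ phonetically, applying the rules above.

[veːɾeːrzaːr]

/e/ — between /v/ and /r/, before a voiced consonant — surfaces as [eː] (rule 1).
/r/ meets the environment for rule 3 (between two vowels) → [ɾ].
Rule 1 applies to /e/ (between /r/ and /r/: before a voiced consonant) → [eː].
/r/ (between /e/ and /z/): rule 3 targets it, but not between two vowels → unchanged [r].
/a/ (between /z/ and /r/) occurs before a voiced consonant → [aː] by rule 1.
/r/ (word-final): rule 3 targets it, but not between two vowels → unchanged [r].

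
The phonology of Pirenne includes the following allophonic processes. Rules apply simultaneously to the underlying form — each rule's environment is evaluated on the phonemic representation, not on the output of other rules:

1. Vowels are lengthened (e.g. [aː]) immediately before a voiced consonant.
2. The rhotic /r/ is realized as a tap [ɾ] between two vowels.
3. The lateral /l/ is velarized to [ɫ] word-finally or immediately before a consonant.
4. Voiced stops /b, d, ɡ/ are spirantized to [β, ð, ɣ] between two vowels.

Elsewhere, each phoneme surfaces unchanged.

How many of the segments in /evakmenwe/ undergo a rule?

Segments that undergo a rule: /e/ → [eː] (rule 1); /e/ → [eː] (rule 1).
All other segments surface unchanged.

2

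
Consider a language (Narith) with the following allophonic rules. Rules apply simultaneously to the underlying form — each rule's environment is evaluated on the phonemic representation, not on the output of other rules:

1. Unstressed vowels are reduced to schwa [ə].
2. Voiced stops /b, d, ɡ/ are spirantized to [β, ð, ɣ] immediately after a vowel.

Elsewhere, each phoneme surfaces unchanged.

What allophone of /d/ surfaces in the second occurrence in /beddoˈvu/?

[d]

/d/ — between /d/ and /o/; rule 2 does not apply here → [d].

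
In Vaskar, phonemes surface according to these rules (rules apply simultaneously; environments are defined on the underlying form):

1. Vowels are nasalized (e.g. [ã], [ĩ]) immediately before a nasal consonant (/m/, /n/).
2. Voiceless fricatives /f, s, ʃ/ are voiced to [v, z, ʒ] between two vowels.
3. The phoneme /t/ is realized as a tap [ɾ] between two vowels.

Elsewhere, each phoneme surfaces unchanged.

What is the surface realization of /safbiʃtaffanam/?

/s/ (word-initial): rule 2 targets it, but not between two vowels → unchanged [s].
/a/ (between /s/ and /f/) fails the environment for rule 1, so it stays [a].
/f/ (between /a/ and /b/) is in the target of rule 2 but the environment (between two vowels) is not met → [f].
/i/ — between /b/ and /ʃ/; rule 1 does not apply here → [i].
/ʃ/ — between /i/ and /t/; rule 2 does not apply here → [ʃ].
/t/ (between /ʃ/ and /a/): rule 3 targets it, but not between two vowels → unchanged [t].
/a/ (between /t/ and /f/): rule 1 targets it, but not before a nasal consonant → unchanged [a].
/f/ (between /a/ and /f/) is in the target of rule 2 but the environment (between two vowels) is not met → [f].
/f/ (between /f/ and /a/) is in the target of rule 2 but the environment (between two vowels) is not met → [f].
/a/ (between /f/ and /n/): before a nasal consonant, so rule 1 applies → [ã].
/a/ (between /n/ and /m/): before a nasal consonant, so rule 1 applies → [ã].

[safbiʃtaffãnãm]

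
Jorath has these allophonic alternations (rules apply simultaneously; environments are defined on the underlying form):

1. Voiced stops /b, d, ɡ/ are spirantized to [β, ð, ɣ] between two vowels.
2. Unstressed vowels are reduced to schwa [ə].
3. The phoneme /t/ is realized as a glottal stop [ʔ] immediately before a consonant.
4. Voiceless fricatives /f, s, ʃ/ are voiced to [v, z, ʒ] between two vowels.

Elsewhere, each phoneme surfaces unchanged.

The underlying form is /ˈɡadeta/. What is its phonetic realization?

[ˈɡaðətə]

/ɡ/ (word-initial): rule 1 targets it, but not between two vowels → unchanged [ɡ].
/a/ (between /ɡ/ and /d/) is in the target of rule 2 but the environment (in an unstressed syllable) is not met → [a].
Rule 1 applies to /d/ (between /a/ and /e/: between two vowels) → [ð].
/e/ — between /d/ and /t/, in an unstressed syllable — surfaces as [ə] (rule 2).
/t/ (between /e/ and /a/) fails the environment for rule 3, so it stays [t].
/a/ (word-final): in an unstressed syllable, so rule 2 applies → [ə].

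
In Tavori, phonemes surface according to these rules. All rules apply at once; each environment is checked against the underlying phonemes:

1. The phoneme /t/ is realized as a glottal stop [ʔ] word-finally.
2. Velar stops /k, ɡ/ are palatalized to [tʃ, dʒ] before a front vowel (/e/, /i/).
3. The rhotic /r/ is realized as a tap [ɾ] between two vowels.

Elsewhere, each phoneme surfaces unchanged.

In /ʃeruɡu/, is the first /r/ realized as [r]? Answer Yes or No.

No

/r/ meets the environment for rule 3 (between two vowels) → [ɾ].
The actual realization is [ɾ], not [r].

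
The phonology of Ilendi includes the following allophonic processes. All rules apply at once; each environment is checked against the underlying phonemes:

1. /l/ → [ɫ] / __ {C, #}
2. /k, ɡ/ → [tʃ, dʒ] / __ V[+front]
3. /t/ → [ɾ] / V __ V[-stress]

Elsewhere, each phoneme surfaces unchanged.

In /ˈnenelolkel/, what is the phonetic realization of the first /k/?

/k/ (between /l/ and /e/) occurs before a front vowel → [tʃ] by rule 2.

[tʃ]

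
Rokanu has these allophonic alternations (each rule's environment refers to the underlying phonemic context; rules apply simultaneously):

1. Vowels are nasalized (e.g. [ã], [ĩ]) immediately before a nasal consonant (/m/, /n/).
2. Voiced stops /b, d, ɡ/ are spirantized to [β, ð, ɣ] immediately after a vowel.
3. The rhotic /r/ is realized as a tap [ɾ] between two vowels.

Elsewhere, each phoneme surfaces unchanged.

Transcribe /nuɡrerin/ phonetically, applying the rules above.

[nuɣreɾĩn]

/n/ stays [n].
/u/ (between /n/ and /ɡ/) is in the target of rule 1 but the environment (before a nasal consonant) is not met → [u].
/ɡ/ (between /u/ and /r/) occurs immediately after a vowel → [ɣ] by rule 2.
/r/ (between /ɡ/ and /e/): rule 3 targets it, but not between two vowels → unchanged [r].
/e/ (between /r/ and /r/): rule 1 targets it, but not before a nasal consonant → unchanged [e].
/r/ meets the environment for rule 3 (between two vowels) → [ɾ].
/i/ — between /r/ and /n/, before a nasal consonant — surfaces as [ĩ] (rule 1).
/n/ — not in any rule's target class → [n].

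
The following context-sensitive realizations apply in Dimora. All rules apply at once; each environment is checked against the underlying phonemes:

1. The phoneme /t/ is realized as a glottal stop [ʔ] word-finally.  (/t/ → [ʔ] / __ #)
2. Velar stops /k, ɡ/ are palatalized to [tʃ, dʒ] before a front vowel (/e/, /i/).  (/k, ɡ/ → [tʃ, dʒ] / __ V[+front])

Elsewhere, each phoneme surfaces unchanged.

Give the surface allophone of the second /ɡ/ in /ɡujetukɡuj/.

/ɡ/ — between /k/ and /u/; rule 2 does not apply here → [ɡ].

[ɡ]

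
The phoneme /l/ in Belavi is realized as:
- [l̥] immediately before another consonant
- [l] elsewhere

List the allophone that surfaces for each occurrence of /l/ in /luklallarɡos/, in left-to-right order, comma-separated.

Occurrence 1 (position 1): no conditioning environment matches → elsewhere allophone [l].
Occurrence 2 (position 4): no conditioning environment matches → elsewhere allophone [l].
Occurrence 3 (position 6): immediately before another consonant → [l̥].
Occurrence 4 (position 7): no conditioning environment matches → elsewhere allophone [l].

[l], [l], [l̥], [l]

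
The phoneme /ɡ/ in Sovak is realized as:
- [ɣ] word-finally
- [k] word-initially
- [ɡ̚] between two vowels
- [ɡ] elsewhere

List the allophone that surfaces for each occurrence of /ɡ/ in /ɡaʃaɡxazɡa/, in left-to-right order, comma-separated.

Occurrence 1 (position 1): word-initially → [k].
Occurrence 2 (position 5): no conditioning environment matches → elsewhere allophone [ɡ].
Occurrence 3 (position 9): no conditioning environment matches → elsewhere allophone [ɡ].

[k], [ɡ], [ɡ]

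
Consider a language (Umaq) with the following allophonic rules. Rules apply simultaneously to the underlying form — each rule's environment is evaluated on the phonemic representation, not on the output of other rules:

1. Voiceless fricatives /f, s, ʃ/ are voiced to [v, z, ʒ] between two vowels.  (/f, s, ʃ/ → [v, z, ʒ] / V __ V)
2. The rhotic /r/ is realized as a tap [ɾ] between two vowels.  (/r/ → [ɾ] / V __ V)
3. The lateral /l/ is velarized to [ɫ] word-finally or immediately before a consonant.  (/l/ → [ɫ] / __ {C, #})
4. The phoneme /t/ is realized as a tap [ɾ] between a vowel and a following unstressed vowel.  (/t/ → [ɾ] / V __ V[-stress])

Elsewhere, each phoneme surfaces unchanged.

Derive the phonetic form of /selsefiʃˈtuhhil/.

/s/ — word-initial; rule 1 does not apply here → [s].
/e/ — not in any rule's target class → [e].
/l/ (between /e/ and /s/) occurs word-finally or immediately before a consonant → [ɫ] by rule 3.
/s/ — between /l/ and /e/; rule 1 does not apply here → [s].
/e/ (between /s/ and /f/): no rule targets it → [e].
/f/ — between /e/ and /i/, between two vowels — surfaces as [v] (rule 1).
/i/ (between /f/ and /ʃ/) is unaffected → [i].
/ʃ/ (between /i/ and /t/) fails the environment for rule 1, so it stays [ʃ].
/t/ — between /ʃ/ and /u/; rule 4 does not apply here → [t].
/u/ (between /t/ and /h/): no rule targets it → [u].
/h/ — not in any rule's target class → [h].
/h/ (between /h/ and /i/) is unaffected → [h].
/i/ — not in any rule's target class → [i].
/l/ meets the environment for rule 3 (word-finally or immediately before a consonant) → [ɫ].

[seɫseviʃˈtuhhiɫ]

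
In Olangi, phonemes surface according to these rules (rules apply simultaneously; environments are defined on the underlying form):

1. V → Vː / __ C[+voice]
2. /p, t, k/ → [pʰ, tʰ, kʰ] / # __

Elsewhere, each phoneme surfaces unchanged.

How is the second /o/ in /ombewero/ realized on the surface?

/o/ (word-final) is in the target of rule 1 but the environment (before a voiced consonant) is not met → [o].

[o]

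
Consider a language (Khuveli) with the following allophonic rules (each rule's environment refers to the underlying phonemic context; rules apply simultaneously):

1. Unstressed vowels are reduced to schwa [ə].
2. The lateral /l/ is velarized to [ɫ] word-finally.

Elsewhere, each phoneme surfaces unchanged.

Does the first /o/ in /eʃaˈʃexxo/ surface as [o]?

/o/ — word-final, in an unstressed syllable — surfaces as [ə] (rule 1).
The actual realization is [ə], not [o].

No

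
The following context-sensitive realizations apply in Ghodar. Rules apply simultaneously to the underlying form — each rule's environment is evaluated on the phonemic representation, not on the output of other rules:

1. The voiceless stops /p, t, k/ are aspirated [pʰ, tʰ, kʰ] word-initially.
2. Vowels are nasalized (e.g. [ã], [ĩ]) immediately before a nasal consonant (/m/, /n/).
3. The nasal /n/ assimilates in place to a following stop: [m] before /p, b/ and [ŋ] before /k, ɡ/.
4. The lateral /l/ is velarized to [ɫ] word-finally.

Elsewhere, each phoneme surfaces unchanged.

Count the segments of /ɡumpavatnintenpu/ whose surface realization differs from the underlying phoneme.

Segments that undergo a rule: /u/ → [ũ] (rule 2); /i/ → [ĩ] (rule 2); /e/ → [ẽ] (rule 2); /n/ → [m] (rule 3).
All other segments surface unchanged.

4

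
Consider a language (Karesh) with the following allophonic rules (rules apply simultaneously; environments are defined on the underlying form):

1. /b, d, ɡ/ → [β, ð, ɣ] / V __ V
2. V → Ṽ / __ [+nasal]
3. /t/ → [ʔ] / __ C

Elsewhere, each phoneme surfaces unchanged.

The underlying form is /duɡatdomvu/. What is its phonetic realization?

/d/ (word-initial) is in the target of rule 1 but the environment (between two vowels) is not met → [d].
/u/ (between /d/ and /ɡ/): rule 2 targets it, but not before a nasal consonant → unchanged [u].
Rule 1 applies to /ɡ/ (between /u/ and /a/: between two vowels) → [ɣ].
/a/ — between /ɡ/ and /t/; rule 2 does not apply here → [a].
Rule 3 applies to /t/ (between /a/ and /d/: immediately before a consonant) → [ʔ].
/d/ (between /t/ and /o/) is in the target of rule 1 but the environment (between two vowels) is not met → [d].
/o/ meets the environment for rule 2 (before a nasal consonant) → [õ].
/u/ (word-final) is in the target of rule 2 but the environment (before a nasal consonant) is not met → [u].

[duɣaʔdõmvu]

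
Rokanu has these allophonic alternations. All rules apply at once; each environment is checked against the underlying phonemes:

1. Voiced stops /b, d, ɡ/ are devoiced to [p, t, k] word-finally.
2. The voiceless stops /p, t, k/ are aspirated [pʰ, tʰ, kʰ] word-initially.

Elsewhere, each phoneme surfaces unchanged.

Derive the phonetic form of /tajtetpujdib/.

[tʰajtetpujdip]

Rule 2 applies to /t/ (word-initial: word-initially) → [tʰ].
/a/ (between /t/ and /j/) is unaffected → [a].
/j/ stays [j].
/t/ (between /j/ and /e/) is in the target of rule 2 but the environment (word-initially) is not met → [t].
/e/ — not in any rule's target class → [e].
/t/ (between /e/ and /p/) is in the target of rule 2 but the environment (word-initially) is not met → [t].
/p/ (between /t/ and /u/) fails the environment for rule 2, so it stays [p].
/u/ stays [u].
/j/ — not in any rule's target class → [j].
/d/ (between /j/ and /i/) is in the target of rule 1 but the environment (word-finally) is not met → [d].
/i/ (between /d/ and /b/) is unaffected → [i].
/b/ (word-final): word-finally, so rule 1 applies → [p].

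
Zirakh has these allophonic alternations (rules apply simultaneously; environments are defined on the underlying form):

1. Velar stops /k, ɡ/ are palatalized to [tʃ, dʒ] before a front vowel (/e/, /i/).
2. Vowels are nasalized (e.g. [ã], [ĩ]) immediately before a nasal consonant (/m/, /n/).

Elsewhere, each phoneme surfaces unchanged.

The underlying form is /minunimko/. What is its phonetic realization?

[mĩnũnĩmko]

/i/ — between /m/ and /n/, before a nasal consonant — surfaces as [ĩ] (rule 2).
/u/ meets the environment for rule 2 (before a nasal consonant) → [ũ].
/i/ (between /n/ and /m/): before a nasal consonant, so rule 2 applies → [ĩ].
/k/ — between /m/ and /o/; rule 1 does not apply here → [k].
/o/ (word-final) is in the target of rule 2 but the environment (before a nasal consonant) is not met → [o].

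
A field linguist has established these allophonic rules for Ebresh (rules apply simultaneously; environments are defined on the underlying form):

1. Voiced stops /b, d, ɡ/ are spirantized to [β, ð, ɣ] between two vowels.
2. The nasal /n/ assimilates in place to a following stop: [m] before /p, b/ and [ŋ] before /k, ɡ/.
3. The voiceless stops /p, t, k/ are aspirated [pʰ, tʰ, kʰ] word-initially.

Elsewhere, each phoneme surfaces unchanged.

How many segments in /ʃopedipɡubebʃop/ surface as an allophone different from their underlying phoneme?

2

Segments that undergo a rule: /d/ → [ð] (rule 1); /b/ → [β] (rule 1).
All other segments surface unchanged.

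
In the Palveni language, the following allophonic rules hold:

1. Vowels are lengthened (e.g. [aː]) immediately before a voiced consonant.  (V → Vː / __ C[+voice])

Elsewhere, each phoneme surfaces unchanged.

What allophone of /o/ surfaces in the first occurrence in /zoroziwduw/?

/o/ meets the environment for rule 1 (before a voiced consonant) → [oː].

[oː]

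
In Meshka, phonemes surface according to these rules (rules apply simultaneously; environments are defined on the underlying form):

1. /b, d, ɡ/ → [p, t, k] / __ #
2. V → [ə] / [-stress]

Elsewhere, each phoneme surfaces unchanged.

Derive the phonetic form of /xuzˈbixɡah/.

[xəzˈbixɡəh]

/x/ (word-initial) is unaffected → [x].
/u/ — between /x/ and /z/, in an unstressed syllable — surfaces as [ə] (rule 2).
/z/ — not in any rule's target class → [z].
/b/ (between /z/ and /i/) fails the environment for rule 1, so it stays [b].
/i/ (between /b/ and /x/): rule 2 targets it, but not in an unstressed syllable → unchanged [i].
/x/ — not in any rule's target class → [x].
/ɡ/ (between /x/ and /a/) fails the environment for rule 1, so it stays [ɡ].
/a/ — between /ɡ/ and /h/, in an unstressed syllable — surfaces as [ə] (rule 2).
/h/ (word-final) is unaffected → [h].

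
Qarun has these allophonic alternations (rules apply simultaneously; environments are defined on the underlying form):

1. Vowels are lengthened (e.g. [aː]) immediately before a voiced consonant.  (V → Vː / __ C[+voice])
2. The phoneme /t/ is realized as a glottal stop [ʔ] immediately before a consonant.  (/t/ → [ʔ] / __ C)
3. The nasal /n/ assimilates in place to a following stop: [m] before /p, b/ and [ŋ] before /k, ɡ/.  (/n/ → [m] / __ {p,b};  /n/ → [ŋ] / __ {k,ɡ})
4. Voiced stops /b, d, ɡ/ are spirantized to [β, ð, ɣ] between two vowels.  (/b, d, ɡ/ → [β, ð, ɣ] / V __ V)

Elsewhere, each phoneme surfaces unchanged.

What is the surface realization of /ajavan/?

[aːjaːvaːn]

/a/ (word-initial): before a voiced consonant, so rule 1 applies → [aː].
/a/ meets the environment for rule 1 (before a voiced consonant) → [aː].
/a/ meets the environment for rule 1 (before a voiced consonant) → [aː].
/n/ (word-final) is in the target of rule 3 but the environment (before a labial or velar stop) is not met → [n].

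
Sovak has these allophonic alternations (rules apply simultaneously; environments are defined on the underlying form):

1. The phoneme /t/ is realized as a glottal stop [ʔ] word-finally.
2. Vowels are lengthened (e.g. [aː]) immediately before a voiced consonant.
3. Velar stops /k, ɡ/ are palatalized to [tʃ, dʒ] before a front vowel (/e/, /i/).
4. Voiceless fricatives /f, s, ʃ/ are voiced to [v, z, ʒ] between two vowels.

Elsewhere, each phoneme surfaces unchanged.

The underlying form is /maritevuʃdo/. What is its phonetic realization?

[maːriteːvuʃdo]

/a/ (between /m/ and /r/) occurs before a voiced consonant → [aː] by rule 2.
/i/ (between /r/ and /t/) is in the target of rule 2 but the environment (before a voiced consonant) is not met → [i].
/t/ — between /i/ and /e/; rule 1 does not apply here → [t].
Rule 2 applies to /e/ (between /t/ and /v/: before a voiced consonant) → [eː].
/u/ — between /v/ and /ʃ/; rule 2 does not apply here → [u].
/ʃ/ (between /u/ and /d/): rule 4 targets it, but not between two vowels → unchanged [ʃ].
/o/ — word-final; rule 2 does not apply here → [o].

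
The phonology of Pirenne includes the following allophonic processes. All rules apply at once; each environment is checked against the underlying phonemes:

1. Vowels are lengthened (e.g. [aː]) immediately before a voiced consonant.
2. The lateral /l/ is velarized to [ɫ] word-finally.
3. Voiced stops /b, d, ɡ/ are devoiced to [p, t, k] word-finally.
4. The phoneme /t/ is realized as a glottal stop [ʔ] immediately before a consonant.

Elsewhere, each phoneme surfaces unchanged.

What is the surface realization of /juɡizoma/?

[juːɡiːzoːma]

/j/ stays [j].
Rule 1 applies to /u/ (between /j/ and /ɡ/: before a voiced consonant) → [uː].
/ɡ/ (between /u/ and /i/) is in the target of rule 3 but the environment (word-finally) is not met → [ɡ].
/i/ (between /ɡ/ and /z/): before a voiced consonant, so rule 1 applies → [iː].
/z/ (between /i/ and /o/) is unaffected → [z].
/o/ meets the environment for rule 1 (before a voiced consonant) → [oː].
/m/ (between /o/ and /a/) is unaffected → [m].
/a/ (word-final) fails the environment for rule 1, so it stays [a].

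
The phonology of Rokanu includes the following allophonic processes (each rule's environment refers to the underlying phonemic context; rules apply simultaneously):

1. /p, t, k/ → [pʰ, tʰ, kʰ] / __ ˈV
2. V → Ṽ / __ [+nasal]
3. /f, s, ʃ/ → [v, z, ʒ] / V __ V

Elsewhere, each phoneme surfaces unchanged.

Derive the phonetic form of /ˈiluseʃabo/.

[ˈiluzeʒabo]

/i/ (word-initial): rule 2 targets it, but not before a nasal consonant → unchanged [i].
/u/ (between /l/ and /s/) is in the target of rule 2 but the environment (before a nasal consonant) is not met → [u].
Rule 3 applies to /s/ (between /u/ and /e/: between two vowels) → [z].
/e/ — between /s/ and /ʃ/; rule 2 does not apply here → [e].
/ʃ/ (between /e/ and /a/): between two vowels, so rule 3 applies → [ʒ].
/a/ (between /ʃ/ and /b/) fails the environment for rule 2, so it stays [a].
/o/ (word-final) is in the target of rule 2 but the environment (before a nasal consonant) is not met → [o].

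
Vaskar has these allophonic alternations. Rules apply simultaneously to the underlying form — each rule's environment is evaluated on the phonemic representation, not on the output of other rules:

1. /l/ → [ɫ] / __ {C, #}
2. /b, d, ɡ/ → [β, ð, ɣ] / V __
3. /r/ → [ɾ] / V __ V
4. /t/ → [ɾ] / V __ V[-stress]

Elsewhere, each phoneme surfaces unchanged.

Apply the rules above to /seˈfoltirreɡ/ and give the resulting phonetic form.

/l/ (between /o/ and /t/) occurs word-finally or immediately before a consonant → [ɫ] by rule 1.
/t/ — between /l/ and /i/; rule 4 does not apply here → [t].
/r/ (between /i/ and /r/): rule 3 targets it, but not between two vowels → unchanged [r].
/r/ (between /r/ and /e/): rule 3 targets it, but not between two vowels → unchanged [r].
/ɡ/ meets the environment for rule 2 (immediately after a vowel) → [ɣ].

[seˈfoɫtirreɣ]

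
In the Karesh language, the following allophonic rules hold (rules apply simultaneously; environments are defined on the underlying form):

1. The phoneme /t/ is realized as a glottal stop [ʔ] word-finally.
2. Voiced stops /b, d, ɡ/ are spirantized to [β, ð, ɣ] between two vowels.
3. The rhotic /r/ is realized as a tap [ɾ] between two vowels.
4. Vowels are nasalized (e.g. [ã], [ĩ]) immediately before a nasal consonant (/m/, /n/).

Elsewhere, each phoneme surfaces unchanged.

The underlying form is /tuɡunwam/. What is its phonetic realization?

[tuɣũnwãm]

/t/ (word-initial): rule 1 targets it, but not word-finally → unchanged [t].
/u/ (between /t/ and /ɡ/) is in the target of rule 4 but the environment (before a nasal consonant) is not met → [u].
/ɡ/ — between /u/ and /u/, between two vowels — surfaces as [ɣ] (rule 2).
/u/ (between /ɡ/ and /n/): before a nasal consonant, so rule 4 applies → [ũ].
/a/ — between /w/ and /m/, before a nasal consonant — surfaces as [ã] (rule 4).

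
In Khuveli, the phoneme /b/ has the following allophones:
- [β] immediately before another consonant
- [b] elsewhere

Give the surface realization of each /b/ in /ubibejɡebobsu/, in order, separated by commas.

[b], [b], [b], [β]

Occurrence 1 (position 2): no conditioning environment matches → elsewhere allophone [b].
Occurrence 2 (position 4): no conditioning environment matches → elsewhere allophone [b].
Occurrence 3 (position 9): no conditioning environment matches → elsewhere allophone [b].
Occurrence 4 (position 11): immediately before another consonant → [β].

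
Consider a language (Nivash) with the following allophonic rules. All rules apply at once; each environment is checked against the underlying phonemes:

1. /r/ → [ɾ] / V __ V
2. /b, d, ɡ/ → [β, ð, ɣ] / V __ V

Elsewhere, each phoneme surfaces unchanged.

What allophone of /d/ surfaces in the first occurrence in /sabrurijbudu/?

/d/ (between /u/ and /u/) occurs between two vowels → [ð] by rule 2.

[ð]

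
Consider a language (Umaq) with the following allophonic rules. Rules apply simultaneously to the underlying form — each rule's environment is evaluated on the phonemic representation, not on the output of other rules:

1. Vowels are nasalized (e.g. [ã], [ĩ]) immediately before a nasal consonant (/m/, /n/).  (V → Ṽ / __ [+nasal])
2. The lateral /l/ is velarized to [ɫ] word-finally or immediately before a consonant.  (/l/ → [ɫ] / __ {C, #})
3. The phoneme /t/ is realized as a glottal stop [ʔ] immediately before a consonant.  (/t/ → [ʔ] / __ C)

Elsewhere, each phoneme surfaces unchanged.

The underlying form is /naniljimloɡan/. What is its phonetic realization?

[nãniɫjĩmloɡãn]

/n/ (word-initial) is unaffected → [n].
/a/ — between /n/ and /n/, before a nasal consonant — surfaces as [ã] (rule 1).
/n/ (between /a/ and /i/) is unaffected → [n].
/i/ (between /n/ and /l/): rule 1 targets it, but not before a nasal consonant → unchanged [i].
/l/ (between /i/ and /j/) occurs word-finally or immediately before a consonant → [ɫ] by rule 2.
/j/ stays [j].
/i/ (between /j/ and /m/) occurs before a nasal consonant → [ĩ] by rule 1.
/m/ — not in any rule's target class → [m].
/l/ — between /m/ and /o/; rule 2 does not apply here → [l].
/o/ — between /l/ and /ɡ/; rule 1 does not apply here → [o].
/ɡ/ — not in any rule's target class → [ɡ].
/a/ — between /ɡ/ and /n/, before a nasal consonant — surfaces as [ã] (rule 1).
/n/ stays [n].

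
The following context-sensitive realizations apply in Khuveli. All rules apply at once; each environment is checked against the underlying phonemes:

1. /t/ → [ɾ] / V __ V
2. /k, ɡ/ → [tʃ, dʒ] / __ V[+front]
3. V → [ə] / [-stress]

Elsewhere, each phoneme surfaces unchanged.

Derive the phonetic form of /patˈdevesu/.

/p/ (word-initial): no rule targets it → [p].
/a/ meets the environment for rule 3 (in an unstressed syllable) → [ə].
/t/ (between /a/ and /d/) fails the environment for rule 1, so it stays [t].
/d/ — not in any rule's target class → [d].
/e/ (between /d/ and /v/): rule 3 targets it, but not in an unstressed syllable → unchanged [e].
/v/ (between /e/ and /e/): no rule targets it → [v].
/e/ meets the environment for rule 3 (in an unstressed syllable) → [ə].
/s/ — not in any rule's target class → [s].
/u/ (word-final) occurs in an unstressed syllable → [ə] by rule 3.

[pətˈdevəsə]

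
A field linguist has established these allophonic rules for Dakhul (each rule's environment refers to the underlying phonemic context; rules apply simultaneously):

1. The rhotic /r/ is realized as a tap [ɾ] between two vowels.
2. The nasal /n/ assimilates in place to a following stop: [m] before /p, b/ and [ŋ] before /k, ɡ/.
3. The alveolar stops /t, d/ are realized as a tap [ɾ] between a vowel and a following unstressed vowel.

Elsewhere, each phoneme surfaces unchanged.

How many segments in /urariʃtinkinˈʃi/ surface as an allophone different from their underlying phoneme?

Segments that undergo a rule: /r/ → [ɾ] (rule 1); /r/ → [ɾ] (rule 1); /n/ → [ŋ] (rule 2).
All other segments surface unchanged.

3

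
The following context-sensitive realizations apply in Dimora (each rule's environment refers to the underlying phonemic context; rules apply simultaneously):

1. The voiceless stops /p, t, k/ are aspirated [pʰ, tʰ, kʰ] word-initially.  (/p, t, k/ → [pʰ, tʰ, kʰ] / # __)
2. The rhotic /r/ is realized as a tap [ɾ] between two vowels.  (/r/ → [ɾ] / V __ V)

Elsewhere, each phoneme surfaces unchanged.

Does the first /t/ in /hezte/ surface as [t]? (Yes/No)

/t/ (between /z/ and /e/) fails the environment for rule 1, so it stays [t].
The actual realization is [t], which matches [t].

Yes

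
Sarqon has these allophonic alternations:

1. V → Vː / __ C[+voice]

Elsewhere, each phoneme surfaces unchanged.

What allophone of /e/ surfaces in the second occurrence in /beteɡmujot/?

[eː]

/e/ (between /t/ and /ɡ/) occurs before a voiced consonant → [eː] by rule 1.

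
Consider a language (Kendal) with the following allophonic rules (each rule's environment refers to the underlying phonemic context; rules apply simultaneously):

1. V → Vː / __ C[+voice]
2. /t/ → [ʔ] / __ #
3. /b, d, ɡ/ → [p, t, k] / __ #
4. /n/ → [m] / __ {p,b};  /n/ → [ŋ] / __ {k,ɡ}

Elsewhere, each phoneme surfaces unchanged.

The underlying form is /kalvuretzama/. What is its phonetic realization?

/a/ (between /k/ and /l/) occurs before a voiced consonant → [aː] by rule 1.
/u/ meets the environment for rule 1 (before a voiced consonant) → [uː].
/e/ (between /r/ and /t/) fails the environment for rule 1, so it stays [e].
/t/ (between /e/ and /z/): rule 2 targets it, but not word-finally → unchanged [t].
/a/ meets the environment for rule 1 (before a voiced consonant) → [aː].
/a/ — word-final; rule 1 does not apply here → [a].

[kaːlvuːretzaːma]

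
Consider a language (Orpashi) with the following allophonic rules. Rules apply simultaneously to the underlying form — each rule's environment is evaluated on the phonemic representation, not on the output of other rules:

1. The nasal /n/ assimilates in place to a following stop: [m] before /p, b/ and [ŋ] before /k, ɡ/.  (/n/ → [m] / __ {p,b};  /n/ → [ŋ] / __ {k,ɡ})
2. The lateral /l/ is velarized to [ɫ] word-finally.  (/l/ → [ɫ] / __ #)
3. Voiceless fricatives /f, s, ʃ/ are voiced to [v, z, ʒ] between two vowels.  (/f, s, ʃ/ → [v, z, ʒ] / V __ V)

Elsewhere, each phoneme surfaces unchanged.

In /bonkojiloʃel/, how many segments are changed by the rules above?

3

Segments that undergo a rule: /n/ → [ŋ] (rule 1); /ʃ/ → [ʒ] (rule 3); /l/ → [ɫ] (rule 2).
All other segments surface unchanged.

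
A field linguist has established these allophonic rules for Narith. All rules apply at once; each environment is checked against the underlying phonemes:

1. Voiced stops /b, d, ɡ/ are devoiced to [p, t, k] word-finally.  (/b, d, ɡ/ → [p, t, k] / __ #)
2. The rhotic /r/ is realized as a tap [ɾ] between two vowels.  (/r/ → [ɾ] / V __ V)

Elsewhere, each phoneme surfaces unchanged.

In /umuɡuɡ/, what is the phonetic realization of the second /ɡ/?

[k]

/ɡ/ — word-final, word-finally — surfaces as [k] (rule 1).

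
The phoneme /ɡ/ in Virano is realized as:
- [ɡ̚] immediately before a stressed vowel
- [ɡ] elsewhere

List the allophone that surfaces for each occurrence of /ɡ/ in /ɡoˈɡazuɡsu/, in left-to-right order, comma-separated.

Occurrence 1 (position 1): no conditioning environment matches → elsewhere allophone [ɡ].
Occurrence 2 (position 3): immediately before a stressed vowel → [ɡ̚].
Occurrence 3 (position 7): no conditioning environment matches → elsewhere allophone [ɡ].

[ɡ], [ɡ̚], [ɡ]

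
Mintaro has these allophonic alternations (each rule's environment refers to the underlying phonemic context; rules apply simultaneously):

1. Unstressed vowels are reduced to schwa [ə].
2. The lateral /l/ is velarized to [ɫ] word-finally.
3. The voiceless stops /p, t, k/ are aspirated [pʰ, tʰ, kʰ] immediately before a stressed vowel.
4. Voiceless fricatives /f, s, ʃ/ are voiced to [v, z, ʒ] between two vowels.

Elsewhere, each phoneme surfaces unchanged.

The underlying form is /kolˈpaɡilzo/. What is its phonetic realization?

/k/ — word-initial; rule 3 does not apply here → [k].
/o/ meets the environment for rule 1 (in an unstressed syllable) → [ə].
/l/ (between /o/ and /p/) is in the target of rule 2 but the environment (word-finally) is not met → [l].
/p/ (between /l/ and /a/) occurs immediately before a stressed vowel → [pʰ] by rule 3.
/a/ (between /p/ and /ɡ/) fails the environment for rule 1, so it stays [a].
/ɡ/ — not in any rule's target class → [ɡ].
/i/ meets the environment for rule 1 (in an unstressed syllable) → [ə].
/l/ (between /i/ and /z/): rule 2 targets it, but not word-finally → unchanged [l].
/z/ (between /l/ and /o/) is unaffected → [z].
Rule 1 applies to /o/ (word-final: in an unstressed syllable) → [ə].

[kəlˈpʰaɡəlzə]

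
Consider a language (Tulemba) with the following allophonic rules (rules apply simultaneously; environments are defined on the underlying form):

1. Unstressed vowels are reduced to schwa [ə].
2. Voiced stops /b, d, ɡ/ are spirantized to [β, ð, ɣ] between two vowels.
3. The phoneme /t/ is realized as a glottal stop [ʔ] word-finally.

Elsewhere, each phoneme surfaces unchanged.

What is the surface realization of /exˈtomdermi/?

[əxˈtomdərmə]

/e/ (word-initial): in an unstressed syllable, so rule 1 applies → [ə].
/x/ (between /e/ and /t/): no rule targets it → [x].
/t/ — between /x/ and /o/; rule 3 does not apply here → [t].
/o/ (between /t/ and /m/) is in the target of rule 1 but the environment (in an unstressed syllable) is not met → [o].
/m/ stays [m].
/d/ (between /m/ and /e/) fails the environment for rule 2, so it stays [d].
/e/ — between /d/ and /r/, in an unstressed syllable — surfaces as [ə] (rule 1).
/r/ (between /e/ and /m/) is unaffected → [r].
/m/ (between /r/ and /i/): no rule targets it → [m].
/i/ (word-final): in an unstressed syllable, so rule 1 applies → [ə].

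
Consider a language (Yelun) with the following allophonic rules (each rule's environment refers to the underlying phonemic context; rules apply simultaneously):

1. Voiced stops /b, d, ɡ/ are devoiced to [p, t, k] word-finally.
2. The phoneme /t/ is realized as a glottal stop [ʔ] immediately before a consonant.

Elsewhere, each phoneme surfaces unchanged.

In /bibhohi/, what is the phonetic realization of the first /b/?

/b/ (word-initial): rule 1 targets it, but not word-finally → unchanged [b].

[b]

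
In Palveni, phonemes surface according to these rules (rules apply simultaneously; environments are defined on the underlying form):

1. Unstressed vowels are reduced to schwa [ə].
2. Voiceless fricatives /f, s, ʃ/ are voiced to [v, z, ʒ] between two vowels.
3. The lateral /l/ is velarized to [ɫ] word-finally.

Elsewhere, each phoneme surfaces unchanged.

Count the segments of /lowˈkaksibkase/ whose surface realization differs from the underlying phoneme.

5

Segments that undergo a rule: /o/ → [ə] (rule 1); /i/ → [ə] (rule 1); /a/ → [ə] (rule 1); /s/ → [z] (rule 2); /e/ → [ə] (rule 1).
All other segments surface unchanged.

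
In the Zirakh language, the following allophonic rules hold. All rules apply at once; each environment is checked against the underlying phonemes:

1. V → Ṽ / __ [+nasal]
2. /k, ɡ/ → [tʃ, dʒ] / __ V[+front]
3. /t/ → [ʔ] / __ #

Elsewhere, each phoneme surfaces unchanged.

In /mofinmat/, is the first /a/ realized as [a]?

Yes

/a/ (between /m/ and /t/): rule 1 targets it, but not before a nasal consonant → unchanged [a].
The actual realization is [a], which matches [a].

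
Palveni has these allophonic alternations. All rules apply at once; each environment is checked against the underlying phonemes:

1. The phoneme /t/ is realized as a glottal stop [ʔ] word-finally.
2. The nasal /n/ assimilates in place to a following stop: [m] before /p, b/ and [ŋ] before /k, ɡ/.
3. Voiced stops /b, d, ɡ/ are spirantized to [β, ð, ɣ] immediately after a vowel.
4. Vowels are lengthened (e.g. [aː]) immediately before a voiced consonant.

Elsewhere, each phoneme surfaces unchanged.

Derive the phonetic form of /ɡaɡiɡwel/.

/ɡ/ (word-initial): rule 3 targets it, but not immediately after a vowel → unchanged [ɡ].
/a/ meets the environment for rule 4 (before a voiced consonant) → [aː].
Rule 3 applies to /ɡ/ (between /a/ and /i/: immediately after a vowel) → [ɣ].
/i/ meets the environment for rule 4 (before a voiced consonant) → [iː].
/ɡ/ (between /i/ and /w/) occurs immediately after a vowel → [ɣ] by rule 3.
/e/ meets the environment for rule 4 (before a voiced consonant) → [eː].

[ɡaːɣiːɣweːl]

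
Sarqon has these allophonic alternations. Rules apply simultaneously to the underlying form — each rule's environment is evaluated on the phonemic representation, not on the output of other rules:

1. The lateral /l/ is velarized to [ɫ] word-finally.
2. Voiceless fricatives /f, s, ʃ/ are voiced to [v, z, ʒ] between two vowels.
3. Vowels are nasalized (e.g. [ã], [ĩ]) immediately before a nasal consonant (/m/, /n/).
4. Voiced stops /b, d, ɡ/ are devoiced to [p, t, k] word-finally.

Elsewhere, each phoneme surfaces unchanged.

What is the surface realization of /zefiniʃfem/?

[zevĩniʃfẽm]

/e/ (between /z/ and /f/) is in the target of rule 3 but the environment (before a nasal consonant) is not met → [e].
/f/ (between /e/ and /i/) occurs between two vowels → [v] by rule 2.
/i/ (between /f/ and /n/): before a nasal consonant, so rule 3 applies → [ĩ].
/i/ (between /n/ and /ʃ/) is in the target of rule 3 but the environment (before a nasal consonant) is not met → [i].
/ʃ/ (between /i/ and /f/) fails the environment for rule 2, so it stays [ʃ].
/f/ (between /ʃ/ and /e/) fails the environment for rule 2, so it stays [f].
/e/ (between /f/ and /m/) occurs before a nasal consonant → [ẽ] by rule 3.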